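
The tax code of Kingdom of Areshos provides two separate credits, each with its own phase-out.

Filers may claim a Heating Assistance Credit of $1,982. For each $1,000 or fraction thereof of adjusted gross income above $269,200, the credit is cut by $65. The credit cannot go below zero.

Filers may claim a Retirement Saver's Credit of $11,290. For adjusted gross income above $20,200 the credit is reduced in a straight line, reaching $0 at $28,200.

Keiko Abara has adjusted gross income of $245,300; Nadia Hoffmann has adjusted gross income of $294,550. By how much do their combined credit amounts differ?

Keiko ($245,300): Heating Assistance Credit: $245,300 is at or below the $269,200 threshold, so the full $1,982 applies. Retirement Saver's Credit: $245,300 is at or above $28,200, so the credit is $0. total $1,982 + $0 = $1,982
Nadia ($294,550): Heating Assistance Credit: income exceeds $269,200 by $25,350, which is 26 full-or-partial $1,000 increments; reduction = 26 × $65 = $1,690, leaving $292. Retirement Saver's Credit: $294,550 is at or above $28,200, so the credit is $0. total $292 + $0 = $292
Difference: |$1,982 − $292| = $1,690.

$1,690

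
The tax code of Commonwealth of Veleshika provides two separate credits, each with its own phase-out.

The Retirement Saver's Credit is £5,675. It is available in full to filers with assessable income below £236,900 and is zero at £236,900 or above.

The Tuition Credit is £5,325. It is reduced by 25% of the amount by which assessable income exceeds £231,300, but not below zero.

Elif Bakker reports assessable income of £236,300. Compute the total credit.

£9,750

Retirement Saver's Credit: £236,300 is below the £236,900 cutoff, so the full £5,675 applies.
Tuition Credit: 25% of the £5,000 excess over £231,300 is £1,250; credit = £5,325 − £1,250 = £4,075.
Total: £5,675 + £4,075 = £9,750.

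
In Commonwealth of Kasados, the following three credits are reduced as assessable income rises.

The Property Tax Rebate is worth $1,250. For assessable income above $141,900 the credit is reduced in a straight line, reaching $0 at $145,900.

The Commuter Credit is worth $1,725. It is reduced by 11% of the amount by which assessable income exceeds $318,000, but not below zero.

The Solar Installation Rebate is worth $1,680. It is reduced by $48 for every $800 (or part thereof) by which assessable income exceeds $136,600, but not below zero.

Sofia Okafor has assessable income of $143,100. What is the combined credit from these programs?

$3,848

Property Tax Rebate: $143,100 is $1,200 into a $4,000 phase-out range, leaving 2,800/4,000 of the credit: $1,250 × 2,800/4,000 = $875.
Commuter Credit: $143,100 is at or below the $318,000 threshold, so the full $1,725 applies.
Solar Installation Rebate: income exceeds $136,600 by $6,500, which is 9 full-or-partial $800 increments; reduction = 9 × $48 = $432, leaving $1,248.
Total: $875 + $1,725 + $1,248 = $3,848.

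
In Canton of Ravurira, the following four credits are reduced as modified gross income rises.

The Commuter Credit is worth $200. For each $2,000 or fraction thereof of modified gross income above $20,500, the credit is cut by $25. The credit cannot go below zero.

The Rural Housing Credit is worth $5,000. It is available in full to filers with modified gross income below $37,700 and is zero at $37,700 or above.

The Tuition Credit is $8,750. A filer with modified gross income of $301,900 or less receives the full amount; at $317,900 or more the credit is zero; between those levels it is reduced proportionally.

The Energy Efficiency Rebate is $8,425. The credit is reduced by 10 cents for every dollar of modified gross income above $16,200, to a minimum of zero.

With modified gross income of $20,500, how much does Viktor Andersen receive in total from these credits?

$21,945

Commuter Credit: $20,500 is at or below the $20,500 threshold, so the full $200 applies.
Rural Housing Credit: $20,500 is below the $37,700 cutoff, so the full $5,000 applies.
Tuition Credit: $20,500 is at or below the $301,900 threshold, so the full $8,750 applies.
Energy Efficiency Rebate: 10% of the $4,300 excess over $16,200 is $430; credit = $8,425 − $430 = $7,995.
Total: $200 + $5,000 + $8,750 + $7,995 = $21,945.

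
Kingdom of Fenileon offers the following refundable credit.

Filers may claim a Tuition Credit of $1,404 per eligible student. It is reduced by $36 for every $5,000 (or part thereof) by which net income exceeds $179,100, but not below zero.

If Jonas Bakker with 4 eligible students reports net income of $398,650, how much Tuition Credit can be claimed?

$4,032

Tuition Credit: base = 4 × $1,404 = $5,616. income exceeds $179,100 by $219,550, which is 44 full-or-partial $5,000 increments; reduction = 44 × $36 = $1,584, leaving $4,032.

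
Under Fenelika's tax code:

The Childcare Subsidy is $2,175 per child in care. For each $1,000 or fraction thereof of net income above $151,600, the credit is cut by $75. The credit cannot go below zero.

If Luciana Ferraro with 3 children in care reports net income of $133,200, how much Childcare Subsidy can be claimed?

$6,525

Childcare Subsidy: base = 3 × $2,175 = $6,525. $133,200 is at or below the $151,600 threshold, so the full $6,525 applies.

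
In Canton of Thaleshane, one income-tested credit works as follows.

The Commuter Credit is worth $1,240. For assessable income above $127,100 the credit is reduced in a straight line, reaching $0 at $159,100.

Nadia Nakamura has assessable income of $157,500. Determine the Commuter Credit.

Commuter Credit: $157,500 is $30,400 into a $32,000 phase-out range, leaving 1,600/32,000 of the credit: $1,240 × 1,600/32,000 = $62.

$62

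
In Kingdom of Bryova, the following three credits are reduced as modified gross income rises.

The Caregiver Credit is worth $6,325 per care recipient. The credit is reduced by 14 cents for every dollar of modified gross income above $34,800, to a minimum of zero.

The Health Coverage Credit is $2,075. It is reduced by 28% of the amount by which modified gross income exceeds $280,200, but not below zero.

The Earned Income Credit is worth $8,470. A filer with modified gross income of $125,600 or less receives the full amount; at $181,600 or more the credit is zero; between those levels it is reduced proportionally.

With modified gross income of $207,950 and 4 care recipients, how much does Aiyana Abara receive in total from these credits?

Caregiver Credit: base = 4 × $6,325 = $25,300. 14% of the $173,150 excess over $34,800 is $24,241; credit = $25,300 − $24,241 = $1,059.
Health Coverage Credit: $207,950 is at or below the $280,200 threshold, so the full $2,075 applies.
Earned Income Credit: $207,950 is at or above $181,600, so the credit is $0.
Total: $1,059 + $2,075 + $0 = $3,134.

$3,134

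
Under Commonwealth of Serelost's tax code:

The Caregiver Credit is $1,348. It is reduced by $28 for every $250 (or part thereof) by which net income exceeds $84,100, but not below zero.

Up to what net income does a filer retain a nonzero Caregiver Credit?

$96,100

After 48 increments the reduction is 48 × $28 = $1,344, leaving $4; one more increment wipes it out. Increment 48 ends at excess 48 × $250 = $12,000, so the highest qualifying income is $84,100 + $12,000 = $96,100.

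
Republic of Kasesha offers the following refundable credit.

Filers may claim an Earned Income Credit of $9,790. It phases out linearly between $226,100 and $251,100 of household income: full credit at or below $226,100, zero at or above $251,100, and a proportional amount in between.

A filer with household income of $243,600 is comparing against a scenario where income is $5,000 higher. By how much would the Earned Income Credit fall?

$1,958

At $243,600 — $243,600 is $17,500 into a $25,000 phase-out range, leaving 7,500/25,000 of the credit: $9,790 × 7,500/25,000 = $2,937.
At $248,600 — $248,600 is $22,500 into a $25,000 phase-out range, leaving 2,500/25,000 of the credit: $9,790 × 2,500/25,000 = $979.
Lost: $2,937 − $979 = $1,958.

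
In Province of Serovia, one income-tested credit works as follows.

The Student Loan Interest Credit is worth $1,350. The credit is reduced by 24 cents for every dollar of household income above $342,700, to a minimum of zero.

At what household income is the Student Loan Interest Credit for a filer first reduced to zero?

$348,325

The credit falls by 24% of each dollar above $342,700, so it reaches zero when the excess is $1,350 / 24% = $5,625: income = $342,700 + $5,625 = $348,325.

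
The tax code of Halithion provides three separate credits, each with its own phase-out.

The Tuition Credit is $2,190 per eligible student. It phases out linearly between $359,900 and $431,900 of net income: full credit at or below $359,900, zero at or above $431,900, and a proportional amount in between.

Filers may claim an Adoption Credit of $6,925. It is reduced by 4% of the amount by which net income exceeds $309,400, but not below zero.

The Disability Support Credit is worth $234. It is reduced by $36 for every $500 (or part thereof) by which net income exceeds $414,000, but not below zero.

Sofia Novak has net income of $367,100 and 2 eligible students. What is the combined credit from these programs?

$8,793

Tuition Credit: base = 2 × $2,190 = $4,380. $367,100 is $7,200 into a $72,000 phase-out range, leaving 64,800/72,000 of the credit: $4,380 × 64,800/72,000 = $3,942.
Adoption Credit: 4% of the $57,700 excess over $309,400 is $2,308; credit = $6,925 − $2,308 = $4,617.
Disability Support Credit: $367,100 is at or below the $414,000 threshold, so the full $234 applies.
Total: $3,942 + $4,617 + $234 = $8,793.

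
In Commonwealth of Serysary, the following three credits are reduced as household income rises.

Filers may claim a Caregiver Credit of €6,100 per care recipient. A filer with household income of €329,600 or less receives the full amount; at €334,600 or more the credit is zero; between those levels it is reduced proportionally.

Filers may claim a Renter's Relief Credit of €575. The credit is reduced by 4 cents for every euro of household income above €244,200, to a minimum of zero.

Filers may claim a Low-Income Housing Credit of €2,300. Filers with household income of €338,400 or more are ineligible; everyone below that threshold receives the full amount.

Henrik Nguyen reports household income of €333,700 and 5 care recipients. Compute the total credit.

€7,790

Caregiver Credit: base = 5 × €6,100 = €30,500. €333,700 is €4,100 into a €5,000 phase-out range, leaving 900/5,000 of the credit: €30,500 × 900/5,000 = €5,490.
Renter's Relief Credit: 4% of the €89,500 excess over €244,200 is €3,580 ≥ base, so the credit is €0.
Low-Income Housing Credit: €333,700 is below the €338,400 cutoff, so the full €2,300 applies.
Total: €5,490 + €0 + €2,300 = €7,790.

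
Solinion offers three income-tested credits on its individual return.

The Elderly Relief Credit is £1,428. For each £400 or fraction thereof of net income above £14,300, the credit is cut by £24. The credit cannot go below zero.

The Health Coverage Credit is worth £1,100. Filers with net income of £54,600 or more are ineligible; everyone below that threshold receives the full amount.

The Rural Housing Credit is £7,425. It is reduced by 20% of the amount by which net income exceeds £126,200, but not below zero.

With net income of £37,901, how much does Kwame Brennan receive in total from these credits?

£8,525

Elderly Relief Credit: income exceeds £14,300 by £23,601 → 60 increments × £24 = £1,440 ≥ base, so the credit is £0.
Health Coverage Credit: £37,901 is below the £54,600 cutoff, so the full £1,100 applies.
Rural Housing Credit: £37,901 is at or below the £126,200 threshold, so the full £7,425 applies.
Total: £0 + £1,100 + £7,425 = £8,525.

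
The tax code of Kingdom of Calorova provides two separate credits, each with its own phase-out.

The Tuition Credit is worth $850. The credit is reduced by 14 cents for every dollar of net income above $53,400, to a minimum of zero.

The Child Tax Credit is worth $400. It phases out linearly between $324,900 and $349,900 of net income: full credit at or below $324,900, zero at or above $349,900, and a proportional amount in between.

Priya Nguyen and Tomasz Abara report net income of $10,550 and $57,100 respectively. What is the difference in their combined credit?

Priya ($10,550): Tuition Credit: $10,550 is at or below the $53,400 threshold, so the full $850 applies. Child Tax Credit: $10,550 is at or below the $324,900 threshold, so the full $400 applies. total $850 + $400 = $1,250
Tomasz ($57,100): Tuition Credit: 14% of the $3,700 excess over $53,400 is $518; credit = $850 − $518 = $332. Child Tax Credit: $57,100 is at or below the $324,900 threshold, so the full $400 applies. total $332 + $400 = $732
Difference: |$1,250 − $732| = $518.

$518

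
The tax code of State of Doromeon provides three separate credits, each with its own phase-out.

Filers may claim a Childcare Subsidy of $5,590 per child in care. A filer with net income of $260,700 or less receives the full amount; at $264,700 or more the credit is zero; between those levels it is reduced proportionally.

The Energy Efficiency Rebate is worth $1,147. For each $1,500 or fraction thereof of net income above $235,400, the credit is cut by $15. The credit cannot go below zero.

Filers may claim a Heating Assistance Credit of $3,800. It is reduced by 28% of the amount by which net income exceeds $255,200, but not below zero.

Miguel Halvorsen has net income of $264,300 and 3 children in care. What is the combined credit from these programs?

$3,776

Childcare Subsidy: base = 3 × $5,590 = $16,770. $264,300 is $3,600 into a $4,000 phase-out range, leaving 400/4,000 of the credit: $16,770 × 400/4,000 = $1,677.
Energy Efficiency Rebate: income exceeds $235,400 by $28,900, which is 20 full-or-partial $1,500 increments; reduction = 20 × $15 = $300, leaving $847.
Heating Assistance Credit: 28% of the $9,100 excess over $255,200 is $2,548; credit = $3,800 − $2,548 = $1,252.
Total: $1,677 + $847 + $1,252 = $3,776.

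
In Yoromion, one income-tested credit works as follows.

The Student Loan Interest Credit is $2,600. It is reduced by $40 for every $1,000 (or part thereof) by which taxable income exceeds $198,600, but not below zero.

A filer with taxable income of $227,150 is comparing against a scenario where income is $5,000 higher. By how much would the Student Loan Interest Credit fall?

$200

At $227,150 — income exceeds $198,600 by $28,550, which is 29 full-or-partial $1,000 increments; reduction = 29 × $40 = $1,160, leaving $1,440.
At $232,150 — income exceeds $198,600 by $33,550, which is 34 full-or-partial $1,000 increments; reduction = 34 × $40 = $1,360, leaving $1,240.
Lost: $1,440 − $1,240 = $200.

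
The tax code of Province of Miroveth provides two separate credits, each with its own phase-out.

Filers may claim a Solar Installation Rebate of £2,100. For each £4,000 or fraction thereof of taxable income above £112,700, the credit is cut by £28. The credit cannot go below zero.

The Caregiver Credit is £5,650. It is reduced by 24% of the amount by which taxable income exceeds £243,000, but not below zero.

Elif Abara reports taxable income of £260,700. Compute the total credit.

£2,466

Solar Installation Rebate: income exceeds £112,700 by £148,000, which is 37 full-or-partial £4,000 increments; reduction = 37 × £28 = £1,036, leaving £1,064.
Caregiver Credit: 24% of the £17,700 excess over £243,000 is £4,248; credit = £5,650 − £4,248 = £1,402.
Total: £1,064 + £1,402 = £2,466.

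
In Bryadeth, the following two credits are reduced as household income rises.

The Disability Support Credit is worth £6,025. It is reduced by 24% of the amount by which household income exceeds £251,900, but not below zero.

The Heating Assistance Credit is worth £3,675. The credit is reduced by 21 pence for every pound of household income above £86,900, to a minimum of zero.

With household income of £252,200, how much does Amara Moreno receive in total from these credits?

£5,953

Disability Support Credit: 24% of the £300 excess over £251,900 is £72; credit = £6,025 − £72 = £5,953.
Heating Assistance Credit: 21% of the £165,300 excess over £86,900 is £34,713 ≥ base, so the credit is £0.
Total: £5,953 + £0 = £5,953.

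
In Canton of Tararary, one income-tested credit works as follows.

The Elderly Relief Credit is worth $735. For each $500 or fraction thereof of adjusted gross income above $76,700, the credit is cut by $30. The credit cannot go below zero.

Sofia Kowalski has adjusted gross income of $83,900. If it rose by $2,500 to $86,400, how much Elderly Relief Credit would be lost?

$150

At $83,900 — income exceeds $76,700 by $7,200, which is 15 full-or-partial $500 increments; reduction = 15 × $30 = $450, leaving $285.
At $86,400 — income exceeds $76,700 by $9,700, which is 20 full-or-partial $500 increments; reduction = 20 × $30 = $600, leaving $135.
Lost: $285 − $135 = $150.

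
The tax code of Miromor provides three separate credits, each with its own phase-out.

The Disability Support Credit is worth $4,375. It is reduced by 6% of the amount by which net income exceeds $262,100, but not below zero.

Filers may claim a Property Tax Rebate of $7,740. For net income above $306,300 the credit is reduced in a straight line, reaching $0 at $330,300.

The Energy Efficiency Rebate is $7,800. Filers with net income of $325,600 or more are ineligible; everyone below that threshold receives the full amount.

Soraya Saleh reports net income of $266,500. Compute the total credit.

Disability Support Credit: 6% of the $4,400 excess over $262,100 is $264; credit = $4,375 − $264 = $4,111.
Property Tax Rebate: $266,500 is at or below the $306,300 threshold, so the full $7,740 applies.
Energy Efficiency Rebate: $266,500 is below the $325,600 cutoff, so the full $7,800 applies.
Total: $4,111 + $7,740 + $7,800 = $19,651.

$19,651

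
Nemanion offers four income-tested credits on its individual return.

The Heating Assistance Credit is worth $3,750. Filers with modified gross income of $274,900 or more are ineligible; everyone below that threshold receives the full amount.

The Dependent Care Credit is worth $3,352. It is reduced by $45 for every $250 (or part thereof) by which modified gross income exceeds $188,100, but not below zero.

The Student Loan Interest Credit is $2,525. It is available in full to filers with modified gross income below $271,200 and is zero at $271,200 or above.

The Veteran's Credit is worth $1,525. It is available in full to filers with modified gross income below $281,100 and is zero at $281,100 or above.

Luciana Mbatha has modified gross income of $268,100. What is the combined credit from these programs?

$7,800

Heating Assistance Credit: $268,100 is below the $274,900 cutoff, so the full $3,750 applies.
Dependent Care Credit: income exceeds $188,100 by $80,000 → 320 increments × $45 = $14,400 ≥ base, so the credit is $0.
Student Loan Interest Credit: $268,100 is below the $271,200 cutoff, so the full $2,525 applies.
Veteran's Credit: $268,100 is below the $281,100 cutoff, so the full $1,525 applies.
Total: $3,750 + $0 + $2,525 + $1,525 = $7,800.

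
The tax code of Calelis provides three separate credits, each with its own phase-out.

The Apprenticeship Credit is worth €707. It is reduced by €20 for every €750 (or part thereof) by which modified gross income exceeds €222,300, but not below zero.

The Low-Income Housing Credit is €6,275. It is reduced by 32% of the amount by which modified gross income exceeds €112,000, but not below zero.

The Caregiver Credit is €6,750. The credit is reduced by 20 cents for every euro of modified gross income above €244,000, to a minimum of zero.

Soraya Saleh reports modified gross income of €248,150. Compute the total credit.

Apprenticeship Credit: income exceeds €222,300 by €25,850, which is 35 full-or-partial €750 increments; reduction = 35 × €20 = €700, leaving €7.
Low-Income Housing Credit: 32% of the €136,150 excess over €112,000 is €43,568 ≥ base, so the credit is €0.
Caregiver Credit: 20% of the €4,150 excess over €244,000 is €830; credit = €6,750 − €830 = €5,920.
Total: €7 + €0 + €5,920 = €5,927.

€5,927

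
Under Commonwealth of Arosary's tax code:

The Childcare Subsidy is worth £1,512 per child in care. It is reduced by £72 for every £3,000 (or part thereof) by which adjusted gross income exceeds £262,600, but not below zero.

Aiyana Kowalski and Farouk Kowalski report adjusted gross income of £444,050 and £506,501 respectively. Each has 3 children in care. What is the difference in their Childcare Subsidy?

Aiyana (£444,050): Childcare Subsidy: base = 3 × £1,512 = £4,536. income exceeds £262,600 by £181,450, which is 61 full-or-partial £3,000 increments; reduction = 61 × £72 = £4,392, leaving £144.
Farouk (£506,501): Childcare Subsidy: base = 3 × £1,512 = £4,536. income exceeds £262,600 by £243,901 → 82 increments × £72 = £5,904 ≥ base, so the credit is £0.
Difference: |£144 − £0| = £144.

£144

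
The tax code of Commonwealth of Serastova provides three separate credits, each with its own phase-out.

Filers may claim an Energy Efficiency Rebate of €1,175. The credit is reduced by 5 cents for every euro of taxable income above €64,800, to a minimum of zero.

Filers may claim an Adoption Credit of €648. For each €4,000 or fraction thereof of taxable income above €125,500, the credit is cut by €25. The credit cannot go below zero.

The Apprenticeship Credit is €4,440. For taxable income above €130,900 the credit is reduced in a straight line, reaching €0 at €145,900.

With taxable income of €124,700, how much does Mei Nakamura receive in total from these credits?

Energy Efficiency Rebate: 5% of the €59,900 excess over €64,800 is €2,995 ≥ base, so the credit is €0.
Adoption Credit: €124,700 is at or below the €125,500 threshold, so the full €648 applies.
Apprenticeship Credit: €124,700 is at or below the €130,900 threshold, so the full €4,440 applies.
Total: €0 + €648 + €4,440 = €5,088.

€5,088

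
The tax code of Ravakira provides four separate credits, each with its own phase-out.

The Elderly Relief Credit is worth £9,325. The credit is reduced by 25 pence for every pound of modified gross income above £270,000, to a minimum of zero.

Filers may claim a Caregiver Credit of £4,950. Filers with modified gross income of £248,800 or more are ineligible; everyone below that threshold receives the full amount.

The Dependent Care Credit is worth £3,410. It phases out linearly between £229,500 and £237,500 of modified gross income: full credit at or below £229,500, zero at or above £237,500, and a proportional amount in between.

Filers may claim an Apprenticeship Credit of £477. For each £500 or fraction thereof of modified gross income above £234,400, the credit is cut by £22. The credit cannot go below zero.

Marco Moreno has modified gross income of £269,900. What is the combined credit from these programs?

Elderly Relief Credit: £269,900 is at or below the £270,000 threshold, so the full £9,325 applies.
Caregiver Credit: £269,900 meets or exceeds the £248,800 cutoff, so the credit is £0.
Dependent Care Credit: £269,900 is at or above £237,500, so the credit is £0.
Apprenticeship Credit: income exceeds £234,400 by £35,500 → 71 increments × £22 = £1,562 ≥ base, so the credit is £0.
Total: £9,325 + £0 + £0 + £0 = £9,325.

£9,325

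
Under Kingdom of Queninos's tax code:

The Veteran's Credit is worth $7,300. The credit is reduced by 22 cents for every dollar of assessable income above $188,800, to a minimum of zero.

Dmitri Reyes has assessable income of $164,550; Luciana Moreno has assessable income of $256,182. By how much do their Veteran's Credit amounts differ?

$7,300

Dmitri ($164,550): Veteran's Credit: $164,550 is at or below the $188,800 threshold, so the full $7,300 applies.
Luciana ($256,182): Veteran's Credit: 22% of the $67,382 excess over $188,800 is $14,824.04 ≥ base, so the credit is $0.
Difference: |$7,300 − $0| = $7,300.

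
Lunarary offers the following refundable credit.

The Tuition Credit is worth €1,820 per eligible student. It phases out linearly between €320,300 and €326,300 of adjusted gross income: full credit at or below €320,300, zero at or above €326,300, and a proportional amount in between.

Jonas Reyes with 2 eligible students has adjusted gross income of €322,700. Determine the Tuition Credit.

Tuition Credit: base = 2 × €1,820 = €3,640. €322,700 is €2,400 into a €6,000 phase-out range, leaving 3,600/6,000 of the credit: €3,640 × 3,600/6,000 = €2,184.

€2,184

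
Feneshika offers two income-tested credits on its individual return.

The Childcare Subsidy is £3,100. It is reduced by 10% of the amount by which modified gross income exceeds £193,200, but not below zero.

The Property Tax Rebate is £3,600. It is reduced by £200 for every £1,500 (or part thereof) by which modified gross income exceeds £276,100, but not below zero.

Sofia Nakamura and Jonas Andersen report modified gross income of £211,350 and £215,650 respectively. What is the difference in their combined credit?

£430

Sofia (£211,350): Childcare Subsidy: 10% of the £18,150 excess over £193,200 is £1,815; credit = £3,100 − £1,815 = £1,285. Property Tax Rebate: £211,350 is at or below the £276,100 threshold, so the full £3,600 applies. total £1,285 + £3,600 = £4,885
Jonas (£215,650): Childcare Subsidy: 10% of the £22,450 excess over £193,200 is £2,245; credit = £3,100 − £2,245 = £855. Property Tax Rebate: £215,650 is at or below the £276,100 threshold, so the full £3,600 applies. total £855 + £3,600 = £4,455
Difference: |£4,885 − £4,455| = £430.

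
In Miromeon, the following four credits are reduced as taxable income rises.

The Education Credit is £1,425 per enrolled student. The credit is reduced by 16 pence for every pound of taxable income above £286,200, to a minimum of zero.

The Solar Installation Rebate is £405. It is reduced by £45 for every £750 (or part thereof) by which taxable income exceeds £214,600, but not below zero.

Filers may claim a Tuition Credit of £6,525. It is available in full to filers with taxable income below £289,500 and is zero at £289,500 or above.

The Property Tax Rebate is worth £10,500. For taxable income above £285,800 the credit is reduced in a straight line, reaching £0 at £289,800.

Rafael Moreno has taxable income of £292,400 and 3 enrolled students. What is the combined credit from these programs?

£3,283

Education Credit: base = 3 × £1,425 = £4,275. 16% of the £6,200 excess over £286,200 is £992; credit = £4,275 − £992 = £3,283.
Solar Installation Rebate: income exceeds £214,600 by £77,800 → 104 increments × £45 = £4,680 ≥ base, so the credit is £0.
Tuition Credit: £292,400 meets or exceeds the £289,500 cutoff, so the credit is £0.
Property Tax Rebate: £292,400 is at or above £289,800, so the credit is £0.
Total: £3,283 + £0 + £0 + £0 = £3,283.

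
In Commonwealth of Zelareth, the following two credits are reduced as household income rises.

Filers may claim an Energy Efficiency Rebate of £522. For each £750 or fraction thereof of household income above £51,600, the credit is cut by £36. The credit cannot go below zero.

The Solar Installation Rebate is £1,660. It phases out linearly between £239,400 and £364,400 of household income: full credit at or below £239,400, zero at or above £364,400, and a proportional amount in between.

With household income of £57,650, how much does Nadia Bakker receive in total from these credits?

Energy Efficiency Rebate: income exceeds £51,600 by £6,050, which is 9 full-or-partial £750 increments; reduction = 9 × £36 = £324, leaving £198.
Solar Installation Rebate: £57,650 is at or below the £239,400 threshold, so the full £1,660 applies.
Total: £198 + £1,660 = £1,858.

£1,858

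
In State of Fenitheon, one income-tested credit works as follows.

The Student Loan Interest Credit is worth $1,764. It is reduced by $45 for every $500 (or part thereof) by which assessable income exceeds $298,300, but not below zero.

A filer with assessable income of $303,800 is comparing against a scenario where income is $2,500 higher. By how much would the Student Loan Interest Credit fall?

$225

At $303,800 — income exceeds $298,300 by $5,500, which is 11 full-or-partial $500 increments; reduction = 11 × $45 = $495, leaving $1,269.
At $306,300 — income exceeds $298,300 by $8,000, which is 16 full-or-partial $500 increments; reduction = 16 × $45 = $720, leaving $1,044.
Lost: $1,269 − $1,044 = $225.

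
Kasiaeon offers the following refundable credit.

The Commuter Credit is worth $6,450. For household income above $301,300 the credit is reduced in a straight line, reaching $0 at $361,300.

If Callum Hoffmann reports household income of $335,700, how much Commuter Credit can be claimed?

Commuter Credit: $335,700 is $34,400 into a $60,000 phase-out range, leaving 25,600/60,000 of the credit: $6,450 × 25,600/60,000 = $2,752.

$2,752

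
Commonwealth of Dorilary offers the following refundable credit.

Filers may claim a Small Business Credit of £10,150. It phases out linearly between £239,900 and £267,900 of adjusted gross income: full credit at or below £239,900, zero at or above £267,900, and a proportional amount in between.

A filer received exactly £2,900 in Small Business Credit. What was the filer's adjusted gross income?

£2,900 is 2,900/10,150 of the full £10,150, so 7,250/10,150 of the £28,000 range has been used: income = £239,900 + £28,000 × 7,250/10,150 = £259,900.

£259,900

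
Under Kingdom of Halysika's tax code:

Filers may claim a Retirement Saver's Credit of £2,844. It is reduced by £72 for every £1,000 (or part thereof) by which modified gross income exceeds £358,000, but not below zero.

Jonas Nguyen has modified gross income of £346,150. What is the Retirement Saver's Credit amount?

£2,844

Retirement Saver's Credit: £346,150 is at or below the £358,000 threshold, so the full £2,844 applies.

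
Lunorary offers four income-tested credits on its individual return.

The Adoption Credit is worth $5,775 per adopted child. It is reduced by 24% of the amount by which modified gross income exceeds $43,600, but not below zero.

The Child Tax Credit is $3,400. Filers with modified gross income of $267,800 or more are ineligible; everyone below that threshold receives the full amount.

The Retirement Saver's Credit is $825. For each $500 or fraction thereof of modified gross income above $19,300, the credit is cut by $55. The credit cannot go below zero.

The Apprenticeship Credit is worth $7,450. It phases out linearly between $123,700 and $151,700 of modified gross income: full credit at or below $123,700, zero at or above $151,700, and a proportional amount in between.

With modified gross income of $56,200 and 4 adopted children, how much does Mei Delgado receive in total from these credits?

Adoption Credit: base = 4 × $5,775 = $23,100. 24% of the $12,600 excess over $43,600 is $3,024; credit = $23,100 − $3,024 = $20,076.
Child Tax Credit: $56,200 is below the $267,800 cutoff, so the full $3,400 applies.
Retirement Saver's Credit: income exceeds $19,300 by $36,900 → 74 increments × $55 = $4,070 ≥ base, so the credit is $0.
Apprenticeship Credit: $56,200 is at or below the $123,700 threshold, so the full $7,450 applies.
Total: $20,076 + $3,400 + $0 + $7,450 = $30,926.

$30,926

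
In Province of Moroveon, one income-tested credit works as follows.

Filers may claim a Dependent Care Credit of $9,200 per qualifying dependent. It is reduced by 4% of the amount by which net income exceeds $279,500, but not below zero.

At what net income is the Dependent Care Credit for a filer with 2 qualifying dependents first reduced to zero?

Full credit = 2 × $9,200 = $18,400.
The credit falls by 4% of each dollar above $279,500, so it reaches zero when the excess is $18,400 / 4% = $460,000: income = $279,500 + $460,000 = $739,500.

$739,500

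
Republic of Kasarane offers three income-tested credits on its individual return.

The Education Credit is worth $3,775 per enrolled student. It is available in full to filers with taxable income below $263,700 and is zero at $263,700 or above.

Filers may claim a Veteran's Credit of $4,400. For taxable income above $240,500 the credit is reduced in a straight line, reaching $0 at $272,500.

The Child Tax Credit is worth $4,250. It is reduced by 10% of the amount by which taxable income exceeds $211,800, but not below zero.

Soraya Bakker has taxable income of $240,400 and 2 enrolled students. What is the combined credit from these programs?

Education Credit: base = 2 × $3,775 = $7,550. $240,400 is below the $263,700 cutoff, so the full $7,550 applies.
Veteran's Credit: $240,400 is at or below the $240,500 threshold, so the full $4,400 applies.
Child Tax Credit: 10% of the $28,600 excess over $211,800 is $2,860; credit = $4,250 − $2,860 = $1,390.
Total: $7,550 + $4,400 + $1,390 = $13,340.

$13,340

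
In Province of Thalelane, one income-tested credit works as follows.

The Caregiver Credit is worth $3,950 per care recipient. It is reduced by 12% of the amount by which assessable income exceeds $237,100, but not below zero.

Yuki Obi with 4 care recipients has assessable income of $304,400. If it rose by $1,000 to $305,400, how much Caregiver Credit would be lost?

At $304,400 — base = 4 × $3,950 = $15,800. 12% of the $67,300 excess over $237,100 is $8,076; credit = $15,800 − $8,076 = $7,724.
At $305,400 — base = 4 × $3,950 = $15,800. 12% of the $68,300 excess over $237,100 is $8,196; credit = $15,800 − $8,196 = $7,604.
Lost: $7,724 − $7,604 = $120.

$120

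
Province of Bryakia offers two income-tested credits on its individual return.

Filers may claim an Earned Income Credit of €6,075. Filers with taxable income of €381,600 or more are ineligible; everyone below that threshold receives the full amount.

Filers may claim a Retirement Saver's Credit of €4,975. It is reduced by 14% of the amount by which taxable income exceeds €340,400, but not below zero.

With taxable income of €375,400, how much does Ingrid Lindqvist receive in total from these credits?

Earned Income Credit: €375,400 is below the €381,600 cutoff, so the full €6,075 applies.
Retirement Saver's Credit: 14% of the €35,000 excess over €340,400 is €4,900; credit = €4,975 − €4,900 = €75.
Total: €6,075 + €75 = €6,150.

€6,150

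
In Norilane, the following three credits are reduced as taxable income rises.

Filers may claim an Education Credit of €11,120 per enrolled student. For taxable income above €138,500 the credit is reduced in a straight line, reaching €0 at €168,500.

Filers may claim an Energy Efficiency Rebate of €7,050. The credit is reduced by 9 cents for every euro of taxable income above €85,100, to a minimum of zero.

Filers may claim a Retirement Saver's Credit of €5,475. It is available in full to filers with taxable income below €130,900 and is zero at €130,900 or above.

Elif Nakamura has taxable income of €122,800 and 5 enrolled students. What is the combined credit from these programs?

€64,732

Education Credit: base = 5 × €11,120 = €55,600. €122,800 is at or below the €138,500 threshold, so the full €55,600 applies.
Energy Efficiency Rebate: 9% of the €37,700 excess over €85,100 is €3,393; credit = €7,050 − €3,393 = €3,657.
Retirement Saver's Credit: €122,800 is below the €130,900 cutoff, so the full €5,475 applies.
Total: €55,600 + €3,657 + €5,475 = €64,732.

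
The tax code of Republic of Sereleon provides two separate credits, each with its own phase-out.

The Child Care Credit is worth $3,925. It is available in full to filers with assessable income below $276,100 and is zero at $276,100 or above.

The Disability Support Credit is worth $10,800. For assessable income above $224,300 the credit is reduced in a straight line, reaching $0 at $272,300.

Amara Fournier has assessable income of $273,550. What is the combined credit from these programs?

$3,925

Child Care Credit: $273,550 is below the $276,100 cutoff, so the full $3,925 applies.
Disability Support Credit: $273,550 is at or above $272,300, so the credit is $0.
Total: $3,925 + $0 = $3,925.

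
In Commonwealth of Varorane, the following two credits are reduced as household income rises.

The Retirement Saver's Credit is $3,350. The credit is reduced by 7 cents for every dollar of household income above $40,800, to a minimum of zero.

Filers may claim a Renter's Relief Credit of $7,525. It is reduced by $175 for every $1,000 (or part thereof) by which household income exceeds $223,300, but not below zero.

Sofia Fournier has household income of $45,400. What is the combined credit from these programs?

$10,553

Retirement Saver's Credit: 7% of the $4,600 excess over $40,800 is $322; credit = $3,350 − $322 = $3,028.
Renter's Relief Credit: $45,400 is at or below the $223,300 threshold, so the full $7,525 applies.
Total: $3,028 + $7,525 = $10,553.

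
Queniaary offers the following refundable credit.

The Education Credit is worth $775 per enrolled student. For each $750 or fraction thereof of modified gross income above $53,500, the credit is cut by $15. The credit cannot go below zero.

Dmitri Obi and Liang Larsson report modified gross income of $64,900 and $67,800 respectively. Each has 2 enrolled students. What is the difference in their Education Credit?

$60

Dmitri ($64,900): Education Credit: base = 2 × $775 = $1,550. income exceeds $53,500 by $11,400, which is 16 full-or-partial $750 increments; reduction = 16 × $15 = $240, leaving $1,310.
Liang ($67,800): Education Credit: base = 2 × $775 = $1,550. income exceeds $53,500 by $14,300, which is 20 full-or-partial $750 increments; reduction = 20 × $15 = $300, leaving $1,250.
Difference: |$1,310 − $1,250| = $60.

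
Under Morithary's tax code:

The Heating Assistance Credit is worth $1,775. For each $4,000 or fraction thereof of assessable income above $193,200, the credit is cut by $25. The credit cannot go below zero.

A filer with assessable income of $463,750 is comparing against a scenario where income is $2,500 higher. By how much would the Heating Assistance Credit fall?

$25

At $463,750 — income exceeds $193,200 by $270,550, which is 68 full-or-partial $4,000 increments; reduction = 68 × $25 = $1,700, leaving $75.
At $466,250 — income exceeds $193,200 by $273,050, which is 69 full-or-partial $4,000 increments; reduction = 69 × $25 = $1,725, leaving $50.
Lost: $75 − $50 = $25.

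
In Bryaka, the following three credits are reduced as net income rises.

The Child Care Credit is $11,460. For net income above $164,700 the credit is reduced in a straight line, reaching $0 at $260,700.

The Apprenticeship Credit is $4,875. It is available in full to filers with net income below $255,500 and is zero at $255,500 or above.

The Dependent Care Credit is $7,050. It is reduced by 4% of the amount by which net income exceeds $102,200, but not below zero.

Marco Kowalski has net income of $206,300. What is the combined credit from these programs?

$14,255

Child Care Credit: $206,300 is $41,600 into a $96,000 phase-out range, leaving 54,400/96,000 of the credit: $11,460 × 54,400/96,000 = $6,494.
Apprenticeship Credit: $206,300 is below the $255,500 cutoff, so the full $4,875 applies.
Dependent Care Credit: 4% of the $104,100 excess over $102,200 is $4,164; credit = $7,050 − $4,164 = $2,886.
Total: $6,494 + $4,875 + $2,886 = $14,255.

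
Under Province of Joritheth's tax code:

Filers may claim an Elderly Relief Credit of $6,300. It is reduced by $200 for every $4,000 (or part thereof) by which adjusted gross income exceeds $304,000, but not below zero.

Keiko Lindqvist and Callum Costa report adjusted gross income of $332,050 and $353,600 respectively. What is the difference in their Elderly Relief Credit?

$1,000

Keiko ($332,050): Elderly Relief Credit: income exceeds $304,000 by $28,050, which is 8 full-or-partial $4,000 increments; reduction = 8 × $200 = $1,600, leaving $4,700.
Callum ($353,600): Elderly Relief Credit: income exceeds $304,000 by $49,600, which is 13 full-or-partial $4,000 increments; reduction = 13 × $200 = $2,600, leaving $3,700.
Difference: |$4,700 − $3,700| = $1,000.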